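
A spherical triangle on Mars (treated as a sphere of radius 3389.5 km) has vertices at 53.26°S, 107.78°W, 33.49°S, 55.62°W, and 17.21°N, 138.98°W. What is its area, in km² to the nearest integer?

6792221 km²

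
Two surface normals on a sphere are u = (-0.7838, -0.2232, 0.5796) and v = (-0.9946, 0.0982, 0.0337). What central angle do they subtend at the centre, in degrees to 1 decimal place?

39.0°

u·v = 0.7772; |u| = 1.0000, |v| = 1.0000.
cos θ = (u·v)/(|u||v|) = 0.7771, so θ = 39.0°.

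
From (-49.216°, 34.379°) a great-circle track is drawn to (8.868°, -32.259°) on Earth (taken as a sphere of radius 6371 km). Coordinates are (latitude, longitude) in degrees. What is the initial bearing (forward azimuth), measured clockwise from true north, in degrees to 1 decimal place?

293.7°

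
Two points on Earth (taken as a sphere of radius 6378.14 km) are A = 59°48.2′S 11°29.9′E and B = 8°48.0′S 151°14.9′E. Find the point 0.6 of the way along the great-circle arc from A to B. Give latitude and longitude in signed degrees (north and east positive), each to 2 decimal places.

-47.21°, 132.07°

Central angle δ = 1.8205 rad. Interpolating on the sphere with fraction f = 0.6:
P = [sin((1−f)δ)·A + sin(fδ)·B] / sin δ = 0.6868·A + 0.9161·B in Cartesian coordinates,
giving P = (-0.4552, 0.5043, -0.7338), i.e. latitude -47.21°, longitude 132.07°.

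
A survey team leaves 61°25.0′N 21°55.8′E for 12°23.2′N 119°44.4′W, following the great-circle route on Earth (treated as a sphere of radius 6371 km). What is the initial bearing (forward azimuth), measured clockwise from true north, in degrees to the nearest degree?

With φ₁ = 1.0719, φ₂ = 0.2162, Δλ = -2.4726 rad, the forward-azimuth formula gives
θ = atan2( sin Δλ cos φ₂ , cos φ₁ sin φ₂ − sin φ₁ cos φ₂ cos Δλ ) = atan2(-0.6058, 0.7754) = -38.00°.
Adding 360° brings this into [0°, 360°): 322°.

322°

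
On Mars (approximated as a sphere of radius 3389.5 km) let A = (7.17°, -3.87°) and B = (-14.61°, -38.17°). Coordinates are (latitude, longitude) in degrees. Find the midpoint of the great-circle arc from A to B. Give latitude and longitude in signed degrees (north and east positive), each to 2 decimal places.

Central angle δ = 0.7049 rad. Interpolating on the sphere with fraction f = 0.5:
P = [sin((1−f)δ)·A + sin(fδ)·B] / sin δ = 0.5328·A + 0.5328·B in Cartesian coordinates,
giving P = (0.9327, -0.3543, -0.0679), i.e. latitude -3.89°, longitude -20.80°.

-3.89°, -20.80°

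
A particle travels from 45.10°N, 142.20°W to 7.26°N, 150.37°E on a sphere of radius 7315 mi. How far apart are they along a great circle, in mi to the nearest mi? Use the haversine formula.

Let φ₁ = 0.7871 rad, φ₂ = 0.1267 rad, and Δλ = -1.1769 rad.
Haversine: a = sin²(Δφ/2) + cos φ₁ cos φ₂ sin²(Δλ/2) = 0.1051 + (0.7059)(0.9920)(0.3081) = 0.32087.
Central angle c = 2·arcsin(√a) = 1.20439 rad.
Distance = R·c = 7315 × 1.2044 ≈ 8810 mi.

8810 mi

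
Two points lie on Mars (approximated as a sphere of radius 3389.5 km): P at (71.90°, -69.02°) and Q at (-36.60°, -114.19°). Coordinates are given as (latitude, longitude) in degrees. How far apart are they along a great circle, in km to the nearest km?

6685 km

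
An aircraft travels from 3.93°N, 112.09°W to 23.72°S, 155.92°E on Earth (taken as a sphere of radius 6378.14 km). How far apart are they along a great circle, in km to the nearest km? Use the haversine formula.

Let φ₁ = 0.0686 rad, φ₂ = -0.4140 rad, and Δλ = -1.6055 rad.
Haversine: a = sin²(Δφ/2) + cos φ₁ cos φ₂ sin²(Δλ/2) = 0.0571 + (0.9976)(0.9155)(0.5174) = 0.52964.
Central angle c = 2·arcsin(√a) = 1.63012 rad.
Distance = R·c = 6378.14 × 1.6301 ≈ 10397 km.

10397 km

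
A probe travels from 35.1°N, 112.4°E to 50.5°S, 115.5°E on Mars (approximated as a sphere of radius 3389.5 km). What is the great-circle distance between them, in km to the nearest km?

Let φ₁ = 0.6126 rad, φ₂ = -0.8814 rad, and Δλ = 0.0541 rad.
cos c = sin φ₁ sin φ₂ + cos φ₁ cos φ₂ cos Δλ = (0.5750)(-0.7716) + (0.8181)(0.6361)(0.9985) = 0.07596,
so c = arccos(0.07596) = 1.49477 rad.
Distance = R·c = 3389.5 × 1.4948 ≈ 5067 km.

5067 km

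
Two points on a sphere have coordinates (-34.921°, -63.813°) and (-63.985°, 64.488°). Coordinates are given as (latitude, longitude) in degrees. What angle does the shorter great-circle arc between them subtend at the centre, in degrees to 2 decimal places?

73.05°

Let φ₁ = -0.6095 rad, φ₂ = -1.1167 rad, and Δλ = 2.2393 rad.
Haversine: a = sin²(Δφ/2) + cos φ₁ cos φ₂ sin²(Δλ/2) = 0.0630 + (0.8199)(0.4386)(0.8099) = 0.35423.
Central angle c = 2·arcsin(√a) = 1.27495 rad.
So the angular separation is 73.05°.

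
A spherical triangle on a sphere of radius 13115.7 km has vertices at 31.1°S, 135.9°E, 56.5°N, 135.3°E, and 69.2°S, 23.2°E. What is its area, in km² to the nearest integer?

185873935 km²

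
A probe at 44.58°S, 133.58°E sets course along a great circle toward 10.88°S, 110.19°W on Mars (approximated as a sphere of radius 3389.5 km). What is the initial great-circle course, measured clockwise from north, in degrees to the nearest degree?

With φ₁ = -0.7781, φ₂ = -0.1899, Δλ = 2.0286 rad, the forward-azimuth formula gives
θ = atan2( sin Δλ cos φ₂ , cos φ₁ sin φ₂ − sin φ₁ cos φ₂ cos Δλ ) = atan2(0.8809, -0.4391) = 116.49°.
So the initial bearing is 116°.

116°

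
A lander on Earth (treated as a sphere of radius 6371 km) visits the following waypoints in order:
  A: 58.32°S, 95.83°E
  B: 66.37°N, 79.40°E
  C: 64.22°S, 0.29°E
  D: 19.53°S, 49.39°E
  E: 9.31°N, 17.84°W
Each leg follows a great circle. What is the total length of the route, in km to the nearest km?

43938 km

Leg A→B: central angle 2.1867 rad, distance 13931.7 km.
Leg B→C: central angle 2.4849 rad, distance 15831.5 km.
Leg C→D: central angle 0.9650 rad, distance 6148.1 km.
Leg D→E: central angle 1.2599 rad, distance 8027.0 km.
Total: 13931.7 + 15831.5 + 6148.1 + 8027.0 ≈ 43938 km.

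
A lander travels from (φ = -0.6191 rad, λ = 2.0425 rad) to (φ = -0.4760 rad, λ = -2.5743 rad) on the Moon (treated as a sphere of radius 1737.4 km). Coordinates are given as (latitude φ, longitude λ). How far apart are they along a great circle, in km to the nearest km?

2385 km

With latitudes φ₁ = -35.472°, φ₂ = -27.273° and longitude difference Δλ = 95.477°:
cos c = sin φ₁ sin φ₂ + cos φ₁ cos φ₂ cos Δλ = (-0.5803)(-0.4582) + (0.8144)(0.8888)(-0.0954) = 0.19682,
so c = arccos(0.19682) = 1.37268 rad.
Distance = R·c = 1737.4 × 1.3727 ≈ 2385 km.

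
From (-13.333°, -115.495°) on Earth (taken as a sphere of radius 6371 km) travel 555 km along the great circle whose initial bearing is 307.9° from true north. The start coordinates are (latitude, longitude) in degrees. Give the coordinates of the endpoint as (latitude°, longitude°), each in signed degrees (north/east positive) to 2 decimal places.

-10.24°, -119.50°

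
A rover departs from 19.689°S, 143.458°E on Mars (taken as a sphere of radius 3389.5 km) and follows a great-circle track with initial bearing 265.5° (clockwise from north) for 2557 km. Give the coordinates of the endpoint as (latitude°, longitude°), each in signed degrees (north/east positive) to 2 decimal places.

-17.22°, 97.83°

Angular distance δ = d/R = 2557/3389.5 = 0.75439 rad; initial bearing θ = 4.6338 rad.
sin φ₂ = sin φ₁ cos δ + cos φ₁ sin δ cos θ = (-0.3369)(0.7287) + (0.9415)(0.6848)(-0.0785) = -0.2961, so φ₂ = -17.22°.
Δλ = atan2(sin θ sin δ cos φ₁, cos δ − sin φ₁ sin φ₂) = atan2(-0.6428, 0.6289) = -45.626°.
λ₂ = 143.458° − 45.626° = 97.83°.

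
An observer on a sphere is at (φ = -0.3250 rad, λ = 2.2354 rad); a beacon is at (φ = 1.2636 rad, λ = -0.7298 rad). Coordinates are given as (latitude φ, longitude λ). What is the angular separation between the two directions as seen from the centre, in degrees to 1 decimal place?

In radians: φ₁ = -0.3250, φ₂ = 1.2636, Δλ = -169.893° = -2.9652 rad.
cos c = sin φ₁ sin φ₂ + cos φ₁ cos φ₂ cos Δλ = (-0.3193)(0.9532) + (0.9477)(0.3024)(-0.9845) = -0.58647,
so c = arccos(-0.58647) = 2.19749 rad.
So the angular separation is 125.9°.

125.9°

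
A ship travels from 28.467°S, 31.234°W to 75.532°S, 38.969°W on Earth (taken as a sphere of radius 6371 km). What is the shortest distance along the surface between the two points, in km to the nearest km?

Let φ₁ = -0.4968 rad, φ₂ = -1.3183 rad, and Δλ = -0.1350 rad.
cos c = sin φ₁ sin φ₂ + cos φ₁ cos φ₂ cos Δλ = (-0.4767)(-0.9683) + (0.8791)(0.2498)(0.9909) = 0.67917,
so c = arccos(0.67917) = 0.82417 rad.
Distance = R·c = 6371 × 0.8242 ≈ 5251 km.

5251 km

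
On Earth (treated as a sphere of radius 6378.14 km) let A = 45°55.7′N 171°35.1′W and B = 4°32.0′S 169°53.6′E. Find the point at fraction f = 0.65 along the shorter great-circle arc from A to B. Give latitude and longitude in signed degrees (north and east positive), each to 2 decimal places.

Central angle δ = 0.9264 rad. Interpolating on the sphere with fraction f = 0.65:
P = [sin((1−f)δ)·A + sin(fδ)·B] / sin δ = 0.3985·A + 0.7085·B in Cartesian coordinates,
giving P = (-0.9695, 0.0834, 0.2303), i.e. latitude 13.32°, longitude 175.08°.

13.32°, 175.08°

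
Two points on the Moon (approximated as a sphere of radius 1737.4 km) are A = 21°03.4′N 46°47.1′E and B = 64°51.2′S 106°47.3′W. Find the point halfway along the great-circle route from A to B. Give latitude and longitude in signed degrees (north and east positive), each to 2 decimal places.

The central angle between A and B is δ = 2.3191 rad.
With f = 0.5, the slerp weights are sin((1−f)δ)/sin δ = 1.2507 and sin(fδ)/sin δ = 1.2507.
Weighted sum of the unit vectors: (1.2507)·(0.6390,0.6801,0.3593) + (1.2507)·(-0.1227,-0.4068,-0.9052) = (0.6457, 0.3418, -0.6828).
Converting back: φ = atan2(z, √(x²+y²)) = -43.06°, λ = atan2(y, x) = 27.90°.

-43.06°, 27.90°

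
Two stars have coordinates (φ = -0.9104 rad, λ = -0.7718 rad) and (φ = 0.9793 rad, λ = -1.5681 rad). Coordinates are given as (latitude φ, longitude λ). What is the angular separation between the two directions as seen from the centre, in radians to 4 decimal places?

2.0002 rad

Let φ₁ = -0.9104 rad, φ₂ = 0.9793 rad, and Δλ = -0.7963 rad.
cos c = sin φ₁ sin φ₂ + cos φ₁ cos φ₂ cos Δλ = (-0.7897)(0.8301) + (0.6134)(0.5576)(0.6994) = -0.41636,
so c = arccos(-0.41636) = 2.00024 rad.
So the angular separation is 2.0002 rad.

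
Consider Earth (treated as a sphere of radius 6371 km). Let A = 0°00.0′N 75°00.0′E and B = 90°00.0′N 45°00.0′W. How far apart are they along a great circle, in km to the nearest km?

10008 km

In radians: φ₁ = 0.0000, φ₂ = 1.5708, Δλ = -120.000° = -2.0944 rad.
cos c = sin φ₁ sin φ₂ + cos φ₁ cos φ₂ cos Δλ = (0.0000)(1.0000) + (1.0000)(0.0000)(-0.5000) = 0.00000,
so c = arccos(0.00000) = 1.57080 rad.
Distance = R·c = 6371 × 1.5708 ≈ 10008 km.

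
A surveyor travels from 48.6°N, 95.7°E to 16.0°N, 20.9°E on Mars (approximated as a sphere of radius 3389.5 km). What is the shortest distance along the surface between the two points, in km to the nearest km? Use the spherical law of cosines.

4027 km

Let φ₁ = 0.8482 rad, φ₂ = 0.2793 rad, and Δλ = -1.3055 rad.
cos c = sin φ₁ sin φ₂ + cos φ₁ cos φ₂ cos Δλ = (0.7501)(0.2756) + (0.6613)(0.9613)(0.2622) = 0.37343,
so c = arccos(0.37343) = 1.18809 rad.
Distance = R·c = 3389.5 × 1.1881 ≈ 4027 km.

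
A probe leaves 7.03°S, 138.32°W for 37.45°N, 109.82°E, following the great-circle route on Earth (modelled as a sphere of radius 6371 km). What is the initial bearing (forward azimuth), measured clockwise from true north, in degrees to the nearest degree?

With φ₁ = -0.1227, φ₂ = 0.6536, Δλ = -1.9523 rad, the forward-azimuth formula gives
θ = atan2( sin Δλ cos φ₂ , cos φ₁ sin φ₂ − sin φ₁ cos φ₂ cos Δλ ) = atan2(-0.7368, 0.5673) = -52.40°.
Adding 360° brings this into [0°, 360°): 308°.

308°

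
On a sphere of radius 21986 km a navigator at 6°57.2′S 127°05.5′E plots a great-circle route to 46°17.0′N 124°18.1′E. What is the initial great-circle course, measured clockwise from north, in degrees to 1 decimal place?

357.6°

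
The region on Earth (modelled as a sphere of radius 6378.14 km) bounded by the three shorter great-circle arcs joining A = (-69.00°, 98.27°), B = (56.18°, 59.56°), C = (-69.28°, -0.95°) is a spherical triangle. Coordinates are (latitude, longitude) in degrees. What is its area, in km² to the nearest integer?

Side lengths (central angles): a = 2.3187, b = 0.5493, c = 2.2395 rad; semiperimeter s = 2.5538.
By l'Huilier's theorem, tan(E/4) = √[tan(s/2) tan((s−a)/2) tan((s−b)/2) tan((s−c)/2)], giving spherical excess E = 1.2061 rad.
Area = E·R² = 1.2061 × (6378.14)² ≈ 49064867 km².

49064867 km²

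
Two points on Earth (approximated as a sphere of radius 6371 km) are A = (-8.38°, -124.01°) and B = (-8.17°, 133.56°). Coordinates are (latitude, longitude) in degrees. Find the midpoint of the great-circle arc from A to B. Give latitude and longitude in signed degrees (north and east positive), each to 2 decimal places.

-13.07°, -175.24°

The central angle between A and B is δ = 1.7620 rad.
With f = 0.5, the slerp weights are sin((1−f)δ)/sin δ = 0.7857 and sin(fδ)/sin δ = 0.7857.
Weighted sum of the unit vectors: (0.7857)·(-0.5534,-0.8201,-0.1457) + (0.7857)·(-0.6821,0.7173,-0.1421) = (-0.9707, -0.0808, -0.2262).
Converting back: φ = atan2(z, √(x²+y²)) = -13.07°, λ = atan2(y, x) = -175.24°.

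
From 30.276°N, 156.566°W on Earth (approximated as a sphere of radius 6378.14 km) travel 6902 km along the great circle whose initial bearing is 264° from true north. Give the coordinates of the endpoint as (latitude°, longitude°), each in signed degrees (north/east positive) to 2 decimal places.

9.03°, 140.67°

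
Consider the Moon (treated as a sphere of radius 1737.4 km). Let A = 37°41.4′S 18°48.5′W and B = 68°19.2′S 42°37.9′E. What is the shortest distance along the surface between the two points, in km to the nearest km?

1363 km

In radians: φ₁ = -0.6578, φ₂ = -1.1924, Δλ = 61.440° = 1.0723 rad.
cos c = sin φ₁ sin φ₂ + cos φ₁ cos φ₂ cos Δλ = (-0.6114)(-0.9293) + (0.7913)(0.3694)(0.4781) = 0.70790,
so c = arccos(0.70790) = 0.78428 rad.
Distance = R·c = 1737.4 × 0.7843 ≈ 1363 km.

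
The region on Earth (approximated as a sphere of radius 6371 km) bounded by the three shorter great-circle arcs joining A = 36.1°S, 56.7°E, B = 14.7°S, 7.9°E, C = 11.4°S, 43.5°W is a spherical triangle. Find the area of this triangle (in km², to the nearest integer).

12528085 km²

Side lengths (central angles): a = 0.8741, b = 1.5946, c = 0.8442 rad; semiperimeter s = 1.6564.
By l'Huilier's theorem, tan(E/4) = √[tan(s/2) tan((s−a)/2) tan((s−b)/2) tan((s−c)/2)], giving spherical excess E = 0.3087 rad.
Area = E·R² = 0.3087 × (6371)² ≈ 12528085 km².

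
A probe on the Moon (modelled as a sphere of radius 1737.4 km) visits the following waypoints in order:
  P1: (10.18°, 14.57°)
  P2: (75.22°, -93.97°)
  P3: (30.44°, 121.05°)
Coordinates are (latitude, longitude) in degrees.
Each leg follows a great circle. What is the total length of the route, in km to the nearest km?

Leg P1→P2: central angle 1.4796 rad, distance 2570.7 km.
Leg P2→P3: central angle 1.2559 rad, distance 2181.9 km.
Total: 2570.7 + 2181.9 ≈ 4753 km.

4753 km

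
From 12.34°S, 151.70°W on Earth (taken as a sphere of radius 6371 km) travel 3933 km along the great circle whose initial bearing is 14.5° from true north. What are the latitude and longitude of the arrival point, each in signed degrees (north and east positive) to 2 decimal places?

Angular distance δ = d/R = 3933/6371 = 0.61733 rad; initial bearing θ = 0.2531 rad.
sin φ₂ = sin φ₁ cos δ + cos φ₁ sin δ cos θ = (-0.2137)(0.8154) + (0.9769)(0.5789)(0.9681) = 0.3732, so φ₂ = 21.91°.
Δλ = atan2(sin θ sin δ cos φ₁, cos δ − sin φ₁ sin φ₂) = atan2(0.1416, 0.8952) = 8.988°.
λ₂ = -151.700° + 8.988° = -142.71°.

21.91°, -142.71°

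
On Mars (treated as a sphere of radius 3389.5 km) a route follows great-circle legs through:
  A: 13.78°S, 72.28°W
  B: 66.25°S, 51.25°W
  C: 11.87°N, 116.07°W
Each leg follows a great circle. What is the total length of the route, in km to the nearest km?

Leg A→B: central angle 0.9482 rad, distance 3214.0 km.
Leg B→C: central angle 1.5914 rad, distance 5394.0 km.
Total: 3214.0 + 5394.0 ≈ 8608 km.

8608 km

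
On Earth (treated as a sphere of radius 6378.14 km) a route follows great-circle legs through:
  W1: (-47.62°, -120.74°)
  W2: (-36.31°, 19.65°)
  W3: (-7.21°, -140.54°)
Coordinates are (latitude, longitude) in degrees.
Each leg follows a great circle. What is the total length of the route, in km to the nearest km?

Leg W1→W2: central angle 1.5518 rad, distance 9897.8 km.
Leg W2→W3: central angle 2.3156 rad, distance 14769.2 km.
Total: 9897.8 + 14769.2 ≈ 24667 km.

24667 km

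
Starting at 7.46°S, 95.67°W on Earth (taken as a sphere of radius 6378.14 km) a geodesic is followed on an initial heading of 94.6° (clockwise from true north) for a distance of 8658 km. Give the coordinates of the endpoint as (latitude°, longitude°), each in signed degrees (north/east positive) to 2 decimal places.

-6.04°, -17.26°

Angular distance δ = d/R = 8658/6378.14 = 1.35745 rad; initial bearing θ = 1.6511 rad.
sin φ₂ = sin φ₁ cos δ + cos φ₁ sin δ cos θ = (-0.1298)(0.2117) + (0.9915)(0.9773)(-0.0802) = -0.1052, so φ₂ = -6.04°.
Δλ = atan2(sin θ sin δ cos φ₁, cos δ − sin φ₁ sin φ₂) = atan2(0.9659, 0.1981) = 78.412°.
λ₂ = -95.670° + 78.412° = -17.26°.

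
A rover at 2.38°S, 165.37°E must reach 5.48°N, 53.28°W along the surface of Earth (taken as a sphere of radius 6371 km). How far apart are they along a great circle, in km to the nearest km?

15715 km

Let φ₁ = -0.0415 rad, φ₂ = 0.0956 rad, and Δλ = 2.4670 rad.
cos c = sin φ₁ sin φ₂ + cos φ₁ cos φ₂ cos Δλ = (-0.0415)(0.0955) + (0.9991)(0.9954)(-0.7810) = -0.78070,
so c = arccos(-0.78070) = 2.46658 rad.
Distance = R·c = 6371 × 2.4666 ≈ 15715 km.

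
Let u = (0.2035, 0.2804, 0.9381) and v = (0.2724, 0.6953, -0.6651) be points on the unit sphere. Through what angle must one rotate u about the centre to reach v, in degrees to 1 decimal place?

111.9°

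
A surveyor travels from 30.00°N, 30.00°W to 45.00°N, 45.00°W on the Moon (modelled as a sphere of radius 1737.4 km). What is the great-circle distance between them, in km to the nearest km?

579 km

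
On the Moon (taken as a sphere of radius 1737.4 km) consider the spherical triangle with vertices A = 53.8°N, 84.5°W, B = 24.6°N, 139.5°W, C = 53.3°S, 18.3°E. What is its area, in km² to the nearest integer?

8185745 km²

Side lengths (central angles): a = 2.5623, b = 2.3821, c = 0.8712 rad; semiperimeter s = 2.9078.
By l'Huilier's theorem, tan(E/4) = √[tan(s/2) tan((s−a)/2) tan((s−b)/2) tan((s−c)/2)], giving spherical excess E = 2.7118 rad.
Area = E·R² = 2.7118 × (1737.4)² ≈ 8185745 km².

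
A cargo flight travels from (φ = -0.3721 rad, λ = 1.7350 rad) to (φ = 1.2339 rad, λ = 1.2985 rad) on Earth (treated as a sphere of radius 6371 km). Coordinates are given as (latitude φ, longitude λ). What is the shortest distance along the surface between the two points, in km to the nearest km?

With latitudes φ₁ = -21.320°, φ₂ = 70.697° and longitude difference Δλ = -25.010°:
cos c = sin φ₁ sin φ₂ + cos φ₁ cos φ₂ cos Δλ = (-0.3636)(0.9438) + (0.9316)(0.3306)(0.9062) = -0.06407,
so c = arccos(-0.06407) = 1.63491 rad.
Distance = R·c = 6371 × 1.6349 ≈ 10416 km.

10416 km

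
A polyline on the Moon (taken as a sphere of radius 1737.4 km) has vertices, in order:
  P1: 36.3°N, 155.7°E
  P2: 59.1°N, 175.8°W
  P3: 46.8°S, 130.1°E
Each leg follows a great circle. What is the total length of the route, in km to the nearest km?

4371 km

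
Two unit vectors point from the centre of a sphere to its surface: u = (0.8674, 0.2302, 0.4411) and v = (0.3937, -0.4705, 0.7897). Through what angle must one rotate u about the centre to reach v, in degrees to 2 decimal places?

u·v = 0.5815; |u| = 1.0000, |v| = 1.0000.
cos θ = (u·v)/(|u||v|) = 0.5815, so θ = 54.44°.

54.44°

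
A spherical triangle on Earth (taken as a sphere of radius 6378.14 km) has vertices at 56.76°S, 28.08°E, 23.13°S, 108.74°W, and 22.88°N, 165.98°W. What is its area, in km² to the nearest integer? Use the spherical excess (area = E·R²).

Side lengths (central angles): a = 1.2601, b = 2.5237, c = 1.6098 rad; semiperimeter s = 2.6968.
By l'Huilier's theorem, tan(E/4) = √[tan(s/2) tan((s−a)/2) tan((s−b)/2) tan((s−c)/2)], giving spherical excess E = 1.6921 rad.
Area = E·R² = 1.6921 × (6378.14)² ≈ 68833836 km².

68833836 km²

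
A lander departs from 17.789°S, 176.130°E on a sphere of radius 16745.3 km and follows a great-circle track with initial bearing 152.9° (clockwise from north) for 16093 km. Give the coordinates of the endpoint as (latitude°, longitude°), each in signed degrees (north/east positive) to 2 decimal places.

Angular distance δ = d/R = 16093/16745.3 = 0.96105 rad; initial bearing θ = 2.6686 rad.
sin φ₂ = sin φ₁ cos δ + cos φ₁ sin δ cos θ = (-0.3055)(0.5727) + (0.9522)(0.8198)(-0.8902) = -0.8699, so φ₂ = -60.44°.
Δλ = atan2(sin θ sin δ cos φ₁, cos δ − sin φ₁ sin φ₂) = atan2(0.3556, 0.3069) = 49.203°.
λ₂ = 176.130° + 49.203° = 225.33° → -134.67° after wrapping to (−180°, 180°].

-60.44°, -134.67°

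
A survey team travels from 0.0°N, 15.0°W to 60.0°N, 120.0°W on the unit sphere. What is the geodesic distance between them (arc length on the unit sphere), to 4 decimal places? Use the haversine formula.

1.7006

Let φ₁ = 0.0000 rad, φ₂ = 1.0472 rad, and Δλ = -1.8326 rad.
Haversine: a = sin²(Δφ/2) + cos φ₁ cos φ₂ sin²(Δλ/2) = 0.2500 + (1.0000)(0.5000)(0.6294) = 0.56470.
Central angle c = 2·arcsin(√a) = 1.70057 rad.
On the unit sphere the arc length equals the central angle: 1.7006.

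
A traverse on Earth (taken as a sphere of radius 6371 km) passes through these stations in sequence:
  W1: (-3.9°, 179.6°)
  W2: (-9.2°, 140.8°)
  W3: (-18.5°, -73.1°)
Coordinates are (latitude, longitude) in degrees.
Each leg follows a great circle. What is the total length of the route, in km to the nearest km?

19510 km

Leg W1→W2: central angle 0.6787 rad, distance 4323.8 km.
Leg W2→W3: central angle 2.3837 rad, distance 15186.3 km.
Total: 4323.8 + 15186.3 ≈ 19510 km.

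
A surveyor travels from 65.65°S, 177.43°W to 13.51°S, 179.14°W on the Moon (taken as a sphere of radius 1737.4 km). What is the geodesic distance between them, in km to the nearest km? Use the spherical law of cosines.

1581 km

In radians: φ₁ = -1.1458, φ₂ = -0.2358, Δλ = -1.710° = -0.0298 rad.
cos c = sin φ₁ sin φ₂ + cos φ₁ cos φ₂ cos Δλ = (-0.9110)(-0.2336) + (0.4123)(0.9723)(0.9996) = 0.61356,
so c = arccos(0.61356) = 0.91024 rad.
Distance = R·c = 1737.4 × 0.9102 ≈ 1581 km.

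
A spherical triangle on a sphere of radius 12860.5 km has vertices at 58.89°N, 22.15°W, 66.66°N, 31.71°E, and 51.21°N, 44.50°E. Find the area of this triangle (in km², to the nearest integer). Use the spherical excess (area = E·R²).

Side lengths (central angles): a = 0.2919, b = 0.6507, c = 0.4351 rad; semiperimeter s = 0.6888.
By l'Huilier's theorem, tan(E/4) = √[tan(s/2) tan((s−a)/2) tan((s−b)/2) tan((s−c)/2)], giving spherical excess E = 0.0530 rad.
Area = E·R² = 0.0530 × (12860.5)² ≈ 8760718 km².

8760718 km²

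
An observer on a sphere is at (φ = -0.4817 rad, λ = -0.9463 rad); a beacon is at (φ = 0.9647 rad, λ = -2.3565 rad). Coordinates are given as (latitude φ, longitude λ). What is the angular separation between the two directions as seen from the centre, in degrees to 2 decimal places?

107.46°

With latitudes φ₁ = -27.599°, φ₂ = 55.273° and longitude difference Δλ = -80.799°:
cos c = sin φ₁ sin φ₂ + cos φ₁ cos φ₂ cos Δλ = (-0.4633)(0.8219) + (0.8862)(0.5697)(0.1599) = -0.30004,
so c = arccos(-0.30004) = 1.87553 rad.
So the angular separation is 107.46°.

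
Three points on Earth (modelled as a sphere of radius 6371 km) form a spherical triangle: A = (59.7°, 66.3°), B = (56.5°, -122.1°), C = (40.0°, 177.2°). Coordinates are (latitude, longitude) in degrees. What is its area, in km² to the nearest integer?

18181618 km²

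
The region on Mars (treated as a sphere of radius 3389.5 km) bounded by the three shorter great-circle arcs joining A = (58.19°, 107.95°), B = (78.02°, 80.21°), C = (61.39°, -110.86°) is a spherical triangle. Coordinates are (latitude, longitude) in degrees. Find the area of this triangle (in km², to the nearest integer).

1298592 km²

Side lengths (central angles): a = 0.7056, b = 0.9892, c = 0.3814 rad; semiperimeter s = 1.0381.
By l'Huilier's theorem, tan(E/4) = √[tan(s/2) tan((s−a)/2) tan((s−b)/2) tan((s−c)/2)], giving spherical excess E = 0.1130 rad.
Area = E·R² = 0.1130 × (3389.5)² ≈ 1298592 km².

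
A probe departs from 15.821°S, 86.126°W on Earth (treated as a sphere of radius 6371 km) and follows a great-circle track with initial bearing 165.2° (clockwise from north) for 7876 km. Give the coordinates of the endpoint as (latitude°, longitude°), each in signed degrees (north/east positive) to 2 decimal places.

-75.50°, -11.63°

Angular distance δ = d/R = 7876/6371 = 1.23623 rad; initial bearing θ = 2.8833 rad.
sin φ₂ = sin φ₁ cos δ + cos φ₁ sin δ cos θ = (-0.2726)(0.3284) + (0.9621)(0.9446)(-0.9668) = -0.9681, so φ₂ = -75.50°.
Δλ = atan2(sin θ sin δ cos φ₁, cos δ − sin φ₁ sin φ₂) = atan2(0.2321, 0.0644) = 74.492°.
λ₂ = -86.126° + 74.492° = -11.63°.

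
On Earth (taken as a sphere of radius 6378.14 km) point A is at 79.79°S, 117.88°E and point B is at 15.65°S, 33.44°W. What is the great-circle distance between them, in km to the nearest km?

With latitudes φ₁ = -79.790°, φ₂ = -15.650° and longitude difference Δλ = -151.320°:
cos c = sin φ₁ sin φ₂ + cos φ₁ cos φ₂ cos Δλ = (-0.9842)(-0.2698) + (0.1773)(0.9629)(-0.8773) = 0.11574,
so c = arccos(0.11574) = 1.45479 rad.
Distance = R·c = 6378.14 × 1.4548 ≈ 9279 km.

9279 km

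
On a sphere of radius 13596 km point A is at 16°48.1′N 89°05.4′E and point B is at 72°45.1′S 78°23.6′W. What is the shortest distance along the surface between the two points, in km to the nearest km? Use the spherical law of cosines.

In radians: φ₁ = 0.2932, φ₂ = -1.2698, Δλ = -167.483° = -2.9231 rad.
cos c = sin φ₁ sin φ₂ + cos φ₁ cos φ₂ cos Δλ = (0.2891)(-0.9550) + (0.9573)(0.2965)(-0.9762) = -0.55317,
so c = arccos(-0.55317) = 2.15696 rad.
Distance = R·c = 13596 × 2.1570 ≈ 29326 km.

29326 km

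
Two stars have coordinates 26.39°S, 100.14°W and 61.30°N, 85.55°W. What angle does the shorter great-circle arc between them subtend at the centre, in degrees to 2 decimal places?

Let φ₁ = -0.4606 rad, φ₂ = 1.0699 rad, and Δλ = 0.2546 rad.
cos c = sin φ₁ sin φ₂ + cos φ₁ cos φ₂ cos Δλ = (-0.4445)(0.8771) + (0.8958)(0.4802)(0.9678) = 0.02643,
so c = arccos(0.02643) = 1.54436 rad.
So the angular separation is 88.49°.

88.49°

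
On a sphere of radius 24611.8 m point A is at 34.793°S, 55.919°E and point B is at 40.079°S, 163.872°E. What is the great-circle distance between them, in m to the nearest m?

34363 m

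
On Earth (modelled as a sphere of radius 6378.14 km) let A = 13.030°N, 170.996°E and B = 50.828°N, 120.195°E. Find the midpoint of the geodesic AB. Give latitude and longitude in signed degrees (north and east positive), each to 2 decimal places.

34.46°, 151.38°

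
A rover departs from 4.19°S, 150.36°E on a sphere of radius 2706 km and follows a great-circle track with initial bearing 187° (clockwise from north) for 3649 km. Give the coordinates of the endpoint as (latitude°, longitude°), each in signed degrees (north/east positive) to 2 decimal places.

Angular distance δ = d/R = 3649/2706 = 1.34848 rad; initial bearing θ = 3.2638 rad.
sin φ₂ = sin φ₁ cos δ + cos φ₁ sin δ cos θ = (-0.0731)(0.2205) + (0.9973)(0.9754)(-0.9925) = -0.9816, so φ₂ = -79.00°.
Δλ = atan2(sin θ sin δ cos φ₁, cos δ − sin φ₁ sin φ₂) = atan2(-0.1186, 0.1488) = -38.552°.
λ₂ = 150.360° − 38.552° = 111.81°.

-79.00°, 111.81°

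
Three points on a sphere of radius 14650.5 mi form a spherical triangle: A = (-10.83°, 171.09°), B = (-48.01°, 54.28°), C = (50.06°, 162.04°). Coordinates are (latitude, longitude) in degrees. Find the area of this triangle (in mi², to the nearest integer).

329829494 mi²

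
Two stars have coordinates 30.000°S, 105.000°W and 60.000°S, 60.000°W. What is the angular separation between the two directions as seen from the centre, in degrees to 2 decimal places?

42.34°

Let φ₁ = -0.5236 rad, φ₂ = -1.0472 rad, and Δλ = 0.7854 rad.
cos c = sin φ₁ sin φ₂ + cos φ₁ cos φ₂ cos Δλ = (-0.5000)(-0.8660) + (0.8660)(0.5000)(0.7071) = 0.73920,
so c = arccos(0.73920) = 0.73892 rad.
So the angular separation is 42.34°.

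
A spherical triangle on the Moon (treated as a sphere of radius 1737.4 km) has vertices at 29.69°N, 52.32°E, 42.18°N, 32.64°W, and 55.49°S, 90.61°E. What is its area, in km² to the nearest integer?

4261064 km²

Side lengths (central angles): a = 2.4711, b = 1.5926, c = 1.1711 rad; semiperimeter s = 2.6174.
By l'Huilier's theorem, tan(E/4) = √[tan(s/2) tan((s−a)/2) tan((s−b)/2) tan((s−c)/2)], giving spherical excess E = 1.4116 rad.
Area = E·R² = 1.4116 × (1737.4)² ≈ 4261064 km².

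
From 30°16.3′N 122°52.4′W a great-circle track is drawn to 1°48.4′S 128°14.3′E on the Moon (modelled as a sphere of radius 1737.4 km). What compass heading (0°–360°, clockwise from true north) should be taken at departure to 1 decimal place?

Δλ = -108.888° = -1.9005 rad.
y = sin Δλ · cos φ₂ = (-0.9462)(0.9995) = -0.9457
x = cos φ₁ sin φ₂ − sin φ₁ cos φ₂ cos Δλ = (0.8636)(-0.0315) − (0.5041)(0.9995)(-0.3237) = 0.1359
θ = atan2(y, x) = -81.82°; adding 360° gives 278.2°.

278.2°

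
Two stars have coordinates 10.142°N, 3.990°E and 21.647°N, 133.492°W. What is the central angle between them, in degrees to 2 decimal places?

127.55°

In radians: φ₁ = 0.1770, φ₂ = 0.3778, Δλ = -137.482° = -2.3995 rad.
Haversine: a = sin²(Δφ/2) + cos φ₁ cos φ₂ sin²(Δλ/2) = 0.0100 + (0.9844)(0.9295)(0.8685) = 0.80471.
Central angle c = 2·arcsin(√a) = 2.22613 rad.
So the angular separation is 127.55°.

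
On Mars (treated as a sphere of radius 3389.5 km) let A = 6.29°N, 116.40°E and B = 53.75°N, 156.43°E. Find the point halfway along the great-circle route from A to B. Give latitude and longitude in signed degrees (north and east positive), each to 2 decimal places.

31.48°, 131.13°

Central angle δ = 1.0023 rad. Interpolating on the sphere with fraction f = 0.5:
P = [sin((1−f)δ)·A + sin(fδ)·B] / sin δ = 0.5701·A + 0.5701·B in Cartesian coordinates,
giving P = (-0.5609, 0.6424, 0.5222), i.e. latitude 31.48°, longitude 131.13°.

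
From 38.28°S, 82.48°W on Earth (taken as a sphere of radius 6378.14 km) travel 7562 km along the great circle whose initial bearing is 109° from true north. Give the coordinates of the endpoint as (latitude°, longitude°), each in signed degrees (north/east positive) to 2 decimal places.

Angular distance δ = d/R = 7562/6378.14 = 1.18561 rad; initial bearing θ = 1.9024 rad.
sin φ₂ = sin φ₁ cos δ + cos φ₁ sin δ cos θ = (-0.6195)(0.3757) + (0.7850)(0.9267)(-0.3256) = -0.4696, so φ₂ = -28.01°.
Δλ = atan2(sin θ sin δ cos φ₁, cos δ − sin φ₁ sin φ₂) = atan2(0.6878, 0.0848) = 82.971°.
λ₂ = -82.480° + 82.971° = 0.49°.

-28.01°, 0.49°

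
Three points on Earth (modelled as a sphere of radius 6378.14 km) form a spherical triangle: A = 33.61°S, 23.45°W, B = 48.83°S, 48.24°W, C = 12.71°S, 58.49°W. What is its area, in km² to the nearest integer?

5509479 km²

Side lengths (central angles): a = 0.6476, b = 0.6649, c = 0.4168 rad; semiperimeter s = 0.8646.
By l'Huilier's theorem, tan(E/4) = √[tan(s/2) tan((s−a)/2) tan((s−b)/2) tan((s−c)/2)], giving spherical excess E = 0.1354 rad.
Area = E·R² = 0.1354 × (6378.14)² ≈ 5509479 km².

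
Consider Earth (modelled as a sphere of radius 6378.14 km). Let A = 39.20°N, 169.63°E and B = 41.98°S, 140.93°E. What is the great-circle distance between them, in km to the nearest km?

With latitudes φ₁ = 39.200°, φ₂ = -41.980° and longitude difference Δλ = -28.700°:
cos c = sin φ₁ sin φ₂ + cos φ₁ cos φ₂ cos Δλ = (0.6320)(-0.6689) + (0.7749)(0.7434)(0.8771) = 0.08256,
so c = arccos(0.08256) = 1.48814 rad.
Distance = R·c = 6378.14 × 1.4881 ≈ 9492 km.

9492 km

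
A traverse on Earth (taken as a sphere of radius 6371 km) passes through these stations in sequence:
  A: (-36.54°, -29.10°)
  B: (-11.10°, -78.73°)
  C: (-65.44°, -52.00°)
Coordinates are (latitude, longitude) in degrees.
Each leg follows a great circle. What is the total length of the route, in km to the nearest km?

12082 km

Leg A→B: central angle 0.8953 rad, distance 5703.9 km.
Leg B→C: central angle 1.0011 rad, distance 6377.9 km.
Total: 5703.9 + 6377.9 ≈ 12082 km.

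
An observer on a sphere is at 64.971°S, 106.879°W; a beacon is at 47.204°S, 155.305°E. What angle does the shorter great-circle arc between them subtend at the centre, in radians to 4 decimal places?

Let φ₁ = -1.1340 rad, φ₂ = -0.8239 rad, and Δλ = -1.7072 rad.
Haversine: a = sin²(Δφ/2) + cos φ₁ cos φ₂ sin²(Δλ/2) = 0.0238 + (0.4231)(0.6794)(0.5680) = 0.18711.
Central angle c = 2·arcsin(√a) = 0.89466 rad.
So the angular separation is 0.8947 rad.

0.8947 rad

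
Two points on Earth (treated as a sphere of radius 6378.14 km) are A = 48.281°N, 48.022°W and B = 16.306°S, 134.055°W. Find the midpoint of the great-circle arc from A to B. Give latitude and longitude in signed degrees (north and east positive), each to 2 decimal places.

Central angle δ = 1.7369 rad. Interpolating on the sphere with fraction f = 0.5:
P = [sin((1−f)δ)·A + sin(fδ)·B] / sin δ = 0.7740·A + 0.7740·B in Cartesian coordinates,
giving P = (-0.1720, -0.9168, 0.3604), i.e. latitude 21.13°, longitude -100.63°.

21.13°, -100.63°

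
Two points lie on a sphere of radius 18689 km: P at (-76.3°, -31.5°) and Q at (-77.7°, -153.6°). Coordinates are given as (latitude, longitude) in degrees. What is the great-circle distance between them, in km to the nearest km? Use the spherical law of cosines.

7409 km

Let φ₁ = -1.3317 rad, φ₂ = -1.3561 rad, and Δλ = -2.1310 rad.
cos c = sin φ₁ sin φ₂ + cos φ₁ cos φ₂ cos Δλ = (-0.9715)(-0.9770) + (0.2368)(0.2130)(-0.5314) = 0.92244,
so c = arccos(0.92244) = 0.39645 rad.
Distance = R·c = 18689 × 0.3965 ≈ 7409 km.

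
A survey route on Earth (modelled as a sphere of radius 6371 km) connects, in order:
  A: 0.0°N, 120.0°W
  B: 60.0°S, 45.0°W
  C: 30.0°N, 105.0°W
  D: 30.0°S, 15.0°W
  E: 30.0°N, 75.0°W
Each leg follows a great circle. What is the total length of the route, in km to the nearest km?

41405 km

Leg A→B: central angle 1.4410 rad, distance 9180.8 km.
Leg B→C: central angle 1.7890 rad, distance 11397.9 km.
Leg C→D: central angle 1.8235 rad, distance 11617.4 km.
Leg D→E: central angle 1.4455 rad, distance 9209.1 km.
Total: 9180.8 + 11397.9 + 11617.4 + 9209.1 ≈ 41405 km.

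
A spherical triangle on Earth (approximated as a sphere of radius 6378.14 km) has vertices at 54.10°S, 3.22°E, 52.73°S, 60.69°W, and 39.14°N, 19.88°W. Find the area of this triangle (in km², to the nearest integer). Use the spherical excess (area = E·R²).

Side lengths (central angles): a = 1.7182, b = 1.6639, c = 0.6422 rad; semiperimeter s = 2.0121.
By l'Huilier's theorem, tan(E/4) = √[tan(s/2) tan((s−a)/2) tan((s−b)/2) tan((s−c)/2)], giving spherical excess E = 0.7249 rad.
Area = E·R² = 0.7249 × (6378.14)² ≈ 29490366 km².

29490366 km²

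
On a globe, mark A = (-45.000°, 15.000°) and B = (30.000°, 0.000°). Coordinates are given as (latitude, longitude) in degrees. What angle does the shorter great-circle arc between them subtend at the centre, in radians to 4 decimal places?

Let φ₁ = -0.7854 rad, φ₂ = 0.5236 rad, and Δλ = -0.2618 rad.
cos c = sin φ₁ sin φ₂ + cos φ₁ cos φ₂ cos Δλ = (-0.7071)(0.5000) + (0.7071)(0.8660)(0.9659) = 0.23795,
so c = arccos(0.23795) = 1.33054 rad.
So the angular separation is 1.3305 rad.

1.3305 rad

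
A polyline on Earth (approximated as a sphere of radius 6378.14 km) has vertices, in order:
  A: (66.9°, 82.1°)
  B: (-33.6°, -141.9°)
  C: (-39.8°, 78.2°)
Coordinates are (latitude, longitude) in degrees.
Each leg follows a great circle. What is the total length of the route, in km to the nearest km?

26255 km

Leg A→B: central angle 2.4100 rad, distance 15371.1 km.
Leg B→C: central angle 1.7065 rad, distance 10884.1 km.
Total: 15371.1 + 10884.1 ≈ 26255 km.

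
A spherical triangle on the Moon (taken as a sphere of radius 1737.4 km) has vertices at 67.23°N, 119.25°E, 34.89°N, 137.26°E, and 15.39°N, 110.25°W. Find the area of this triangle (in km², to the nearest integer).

Side lengths (central angles): a = 1.7221, b = 1.5684, c = 0.5929 rad; semiperimeter s = 1.9417.
By l'Huilier's theorem, tan(E/4) = √[tan(s/2) tan((s−a)/2) tan((s−b)/2) tan((s−c)/2)], giving spherical excess E = 0.6189 rad.
Area = E·R² = 0.6189 × (1737.4)² ≈ 1868332 km².

1868332 km²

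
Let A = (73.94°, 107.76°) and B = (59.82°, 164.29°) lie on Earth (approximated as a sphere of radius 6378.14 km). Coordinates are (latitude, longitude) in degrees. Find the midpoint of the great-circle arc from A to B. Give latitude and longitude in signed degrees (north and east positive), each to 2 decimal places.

69.16°, 144.89°

The central angle between A and B is δ = 0.4337 rad.
With f = 0.5, the slerp weights are sin((1−f)δ)/sin δ = 0.5120 and sin(fδ)/sin δ = 0.5120.
Weighted sum of the unit vectors: (0.5120)·(-0.0844,0.2635,0.9610) + (0.5120)·(-0.4839,0.1361,0.8645) = (-0.2910, 0.2046, 0.9346).
Converting back: φ = atan2(z, √(x²+y²)) = 69.16°, λ = atan2(y, x) = 144.89°.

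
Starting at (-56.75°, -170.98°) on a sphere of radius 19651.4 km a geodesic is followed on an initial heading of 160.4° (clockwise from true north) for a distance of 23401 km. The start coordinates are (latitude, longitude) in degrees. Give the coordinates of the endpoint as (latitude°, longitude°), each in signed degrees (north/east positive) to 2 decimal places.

-52.17°, -21.51°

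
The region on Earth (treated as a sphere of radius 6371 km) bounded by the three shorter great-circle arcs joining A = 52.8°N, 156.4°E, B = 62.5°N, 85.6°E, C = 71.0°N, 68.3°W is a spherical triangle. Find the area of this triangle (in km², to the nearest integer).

11001140 km²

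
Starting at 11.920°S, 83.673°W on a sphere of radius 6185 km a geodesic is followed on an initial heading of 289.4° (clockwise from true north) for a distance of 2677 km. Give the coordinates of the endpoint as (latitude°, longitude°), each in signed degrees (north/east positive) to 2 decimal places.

Angular distance δ = d/R = 2677/6185 = 0.43282 rad; initial bearing θ = 5.0510 rad.
sin φ₂ = sin φ₁ cos δ + cos φ₁ sin δ cos θ = (-0.2065)(0.9078) + (0.9784)(0.4194)(0.3322) = -0.0512, so φ₂ = -2.93°.
Δλ = atan2(sin θ sin δ cos φ₁, cos δ − sin φ₁ sin φ₂) = atan2(-0.3871, 0.8972) = -23.337°.
λ₂ = -83.673° − 23.337° = -107.01°.

-2.93°, -107.01°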